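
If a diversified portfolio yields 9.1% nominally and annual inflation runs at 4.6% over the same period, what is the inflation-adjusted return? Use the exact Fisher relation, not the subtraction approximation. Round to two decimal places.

4.30%

Real return via the Fisher equation: (1 + 9.1%)/(1 + 4.6%) − 1 = 1.091/1.046 − 1 ≈ 0.04302.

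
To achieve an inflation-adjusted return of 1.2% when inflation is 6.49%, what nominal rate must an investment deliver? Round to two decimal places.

By the Fisher equation, 1 + r_nom = (1 + 1.2%)(1 + 6.49%) = 1.012 × 1.0649 = 1.0776788.
So r_nom = 7.76788%.

7.77%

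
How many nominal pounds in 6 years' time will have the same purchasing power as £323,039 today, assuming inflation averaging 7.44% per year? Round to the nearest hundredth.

£496,879.36

Cumulative price-level factor: (1+7.44%)^6 ≈ 1.5381404662.
The nominal amount required is £323,039 scaled up by that factor.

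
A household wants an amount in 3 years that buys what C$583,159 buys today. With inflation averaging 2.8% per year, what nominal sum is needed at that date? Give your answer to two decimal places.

C$633,528.75

Cumulative price-level factor: (1+2.8%)^3 = 1.086373952.
Multiplying C$583,159 by the price-level factor gives the future nominal sum.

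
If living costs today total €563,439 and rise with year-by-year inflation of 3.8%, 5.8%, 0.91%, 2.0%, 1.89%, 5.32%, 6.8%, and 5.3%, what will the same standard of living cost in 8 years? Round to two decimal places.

Cumulative price-level factor: 1.038 × 1.058 × 1.0091 × 1.020 × 1.0189 × 1.0532 × 1.068 × 1.053 ≈ 1.3641415454.
The nominal amount required is €563,439 scaled up by that factor.

€768,610.55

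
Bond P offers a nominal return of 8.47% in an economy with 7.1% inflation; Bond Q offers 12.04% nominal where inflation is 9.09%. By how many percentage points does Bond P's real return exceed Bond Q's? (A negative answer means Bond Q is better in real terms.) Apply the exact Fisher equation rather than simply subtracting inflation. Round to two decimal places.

-1.43

Bond P real return: 1.0847/1.071 − 1 = 1.279%.
Bond Q real return: 1.1204/1.0909 − 1 = 2.704%.
Difference: 1.279 − 2.704 = -1.425 pp.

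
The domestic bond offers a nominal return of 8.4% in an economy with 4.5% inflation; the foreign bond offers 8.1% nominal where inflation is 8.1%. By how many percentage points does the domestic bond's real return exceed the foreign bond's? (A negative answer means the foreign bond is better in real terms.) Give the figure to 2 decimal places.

3.73

The domestic bond real return: 1.084/1.045 − 1 = 3.732%.
The foreign bond real return: 1.081/1.081 − 1 = 0.000%.
Difference: 3.732 − 0.000 = 3.732 pp.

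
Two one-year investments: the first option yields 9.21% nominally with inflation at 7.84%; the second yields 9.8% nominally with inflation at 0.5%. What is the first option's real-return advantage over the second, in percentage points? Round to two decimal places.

The first option real return: 1.0921/1.0784 − 1 = 1.270%.
The second real return: 1.098/1.005 − 1 = 9.254%.
Difference: 1.270 − 9.254 = -7.984 pp.

-7.98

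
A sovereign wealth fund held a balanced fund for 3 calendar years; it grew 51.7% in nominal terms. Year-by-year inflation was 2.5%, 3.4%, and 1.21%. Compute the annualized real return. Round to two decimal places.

Cumulative inflation factor: 1.025 × 1.034 × 1.0121 ≈ 1.07267.
Nominal growth factor: 1.51700. Real growth factor = 1.51700 / 1.07267 ≈ 1.41422.
Annualized: 1.41422^(1/3) − 1 ≈ 0.12246.

12.25%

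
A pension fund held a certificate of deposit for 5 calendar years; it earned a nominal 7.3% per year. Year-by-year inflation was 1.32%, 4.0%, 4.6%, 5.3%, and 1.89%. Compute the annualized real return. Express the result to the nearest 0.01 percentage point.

Cumulative inflation factor: 1.0132 × 1.040 × 1.046 × 1.053 × 1.0189 ≈ 1.18255.
Nominal growth factor: 1.42232. Real growth factor = 1.42232 / 1.18255 ≈ 1.20276.
Annualized: 1.20276^(1/5) − 1 ≈ 0.03761.

3.76%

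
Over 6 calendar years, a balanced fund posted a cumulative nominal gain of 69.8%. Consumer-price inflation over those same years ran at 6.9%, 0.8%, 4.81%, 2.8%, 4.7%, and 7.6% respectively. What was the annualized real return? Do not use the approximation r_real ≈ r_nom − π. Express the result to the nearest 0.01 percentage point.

Cumulative inflation factor: 1.069 × 1.008 × 1.0481 × 1.028 × 1.047 × 1.076 ≈ 1.30796.
Nominal growth factor: 1.69800. Real growth factor = 1.69800 / 1.30796 ≈ 1.29821.
Annualized: 1.29821^(1/6) − 1 ≈ 0.04446.

4.45%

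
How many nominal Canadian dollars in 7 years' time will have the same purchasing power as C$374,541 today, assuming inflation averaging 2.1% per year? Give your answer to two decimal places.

Cumulative price-level factor: (1+2.1%)^7 ≈ 1.1565920282.
Multiplying C$374,541 by the price-level factor gives the future nominal sum.

C$433,191.13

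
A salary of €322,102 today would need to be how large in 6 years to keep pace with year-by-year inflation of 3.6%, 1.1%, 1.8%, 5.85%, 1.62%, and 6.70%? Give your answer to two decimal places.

Cumulative price-level factor: 1.036 × 1.011 × 1.018 × 1.0585 × 1.0162 × 1.0670 ≈ 1.2237512864.
Multiplying €322,102 by the price-level factor gives the future nominal sum.

€394,172.74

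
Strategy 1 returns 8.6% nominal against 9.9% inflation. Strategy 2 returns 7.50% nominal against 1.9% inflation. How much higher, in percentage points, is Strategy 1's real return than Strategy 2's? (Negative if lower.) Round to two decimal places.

-6.68

Strategy 1 real return: 1.086/1.099 − 1 = -1.183%.
Strategy 2 real return: 1.0750/1.019 − 1 = 5.496%.
Difference: -1.183 − 5.496 = -6.679 pp.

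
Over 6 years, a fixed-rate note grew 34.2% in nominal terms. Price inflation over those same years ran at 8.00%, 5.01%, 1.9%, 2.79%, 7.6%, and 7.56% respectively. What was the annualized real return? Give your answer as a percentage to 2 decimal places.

-0.40%

Cumulative inflation factor: 1.0800 × 1.0501 × 1.019 × 1.0279 × 1.076 × 1.0756 ≈ 1.37481.
Nominal growth factor: 1.34200. Real growth factor = 1.34200 / 1.37481 ≈ 0.97614.
Annualized: 0.97614^(1/6) − 1 ≈ -0.00402.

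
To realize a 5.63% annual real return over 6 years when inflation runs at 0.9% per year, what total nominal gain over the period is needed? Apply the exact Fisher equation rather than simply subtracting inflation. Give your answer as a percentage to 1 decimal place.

46.6%

Required annual nominal rate: (1+5.63%)(1+0.9%) − 1 = 6.58067%.
Cumulative over 6 years: (1 + 0.0658067)^6 − 1 ≈ 0.46579.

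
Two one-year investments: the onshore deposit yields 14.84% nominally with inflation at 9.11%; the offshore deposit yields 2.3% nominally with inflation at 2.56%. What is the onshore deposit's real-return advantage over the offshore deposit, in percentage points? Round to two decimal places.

5.51

The onshore deposit real return: 1.1484/1.0911 − 1 = 5.252%.
The offshore deposit real return: 1.023/1.0256 − 1 = -0.254%.
Difference: 5.252 − (-0.254) = 5.506 pp.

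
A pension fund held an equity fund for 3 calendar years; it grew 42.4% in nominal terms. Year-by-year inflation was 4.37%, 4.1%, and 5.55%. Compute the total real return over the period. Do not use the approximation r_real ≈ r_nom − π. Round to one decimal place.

Cumulative inflation factor: 1.0437 × 1.041 × 1.0555 ≈ 1.14679.
Nominal growth factor: 1.42400. Real growth factor = 1.42400 / 1.14679 ≈ 1.24172.
Total real return ≈ 24.1725%.

24.2%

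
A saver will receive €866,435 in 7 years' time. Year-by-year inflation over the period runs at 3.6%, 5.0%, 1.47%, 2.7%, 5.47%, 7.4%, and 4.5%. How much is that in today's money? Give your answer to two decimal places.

Price-level factor over 7 years: 1.036 × 1.050 × 1.0147 × 1.027 × 1.0547 × 1.074 × 1.045 ≈ 1.3418583601.
Purchasing power today: €866,435 divided by that factor.

€645,697.81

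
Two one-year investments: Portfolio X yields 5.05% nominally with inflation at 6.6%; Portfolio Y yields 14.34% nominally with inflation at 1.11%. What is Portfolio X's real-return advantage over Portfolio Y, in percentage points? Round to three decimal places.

-14.539

Portfolio X real return: 1.0505/1.066 − 1 = -1.4540%.
Portfolio Y real return: 1.1434/1.0111 − 1 = 13.0848%.
Difference: -1.4540 − 13.0848 = -14.5388 pp.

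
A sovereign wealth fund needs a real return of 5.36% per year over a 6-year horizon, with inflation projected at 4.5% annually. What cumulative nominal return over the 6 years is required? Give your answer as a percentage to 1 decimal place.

78.1%

Required annual nominal rate: (1+5.36%)(1+4.5%) − 1 = 10.1012%.
Cumulative over 6 years: (1 + 0.101012)^6 − 1 ≈ 0.78136.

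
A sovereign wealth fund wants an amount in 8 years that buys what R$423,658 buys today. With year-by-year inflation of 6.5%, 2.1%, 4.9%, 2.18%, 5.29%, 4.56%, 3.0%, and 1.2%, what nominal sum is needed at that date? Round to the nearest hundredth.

Cumulative price-level factor: 1.065 × 1.021 × 1.049 × 1.0218 × 1.0529 × 1.0456 × 1.030 × 1.012 ≈ 1.3374796223.
Multiplying R$423,658 by the price-level factor gives the future nominal sum.

R$566,633.94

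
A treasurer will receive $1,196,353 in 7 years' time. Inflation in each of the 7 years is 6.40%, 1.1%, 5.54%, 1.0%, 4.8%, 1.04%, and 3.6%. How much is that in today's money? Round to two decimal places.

$951,072.71

Price-level factor over 7 years: 1.0640 × 1.011 × 1.0554 × 1.010 × 1.048 × 1.0104 × 1.036 ≈ 1.2578985682.
Purchasing power today: $1,196,353 divided by that factor.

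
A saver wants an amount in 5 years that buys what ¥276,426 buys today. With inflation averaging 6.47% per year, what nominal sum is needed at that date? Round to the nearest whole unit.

Cumulative price-level factor: (1+6.47%)^5 ≈ 1.3681580507.
The nominal amount required is ¥276,426 scaled up by that factor.

¥378,194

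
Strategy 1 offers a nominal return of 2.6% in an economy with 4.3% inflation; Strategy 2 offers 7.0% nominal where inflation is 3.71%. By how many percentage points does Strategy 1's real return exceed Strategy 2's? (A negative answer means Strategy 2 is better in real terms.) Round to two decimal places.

Strategy 1 real return: 1.026/1.043 − 1 = -1.630%.
Strategy 2 real return: 1.070/1.0371 − 1 = 3.172%.
Difference: -1.630 − 3.172 = -4.802 pp.

-4.80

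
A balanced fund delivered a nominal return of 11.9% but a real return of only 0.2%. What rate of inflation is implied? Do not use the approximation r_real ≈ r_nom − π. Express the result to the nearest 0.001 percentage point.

From (1+r_nom) = (1+r_real)(1+π), we get 1+π = (1 + 11.9%)/(1 + 0.2%) = 1.119/1.002 ≈ 1.11677.
So π ≈ 11.6766%.

11.677%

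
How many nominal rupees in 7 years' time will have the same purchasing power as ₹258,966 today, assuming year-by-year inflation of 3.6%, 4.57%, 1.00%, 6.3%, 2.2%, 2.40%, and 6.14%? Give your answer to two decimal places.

Cumulative price-level factor: 1.036 × 1.0457 × 1.0100 × 1.063 × 1.022 × 1.0240 × 1.0614 ≈ 1.2919670494.
Multiplying ₹258,966 by the price-level factor gives the future nominal sum.

₹334,575.54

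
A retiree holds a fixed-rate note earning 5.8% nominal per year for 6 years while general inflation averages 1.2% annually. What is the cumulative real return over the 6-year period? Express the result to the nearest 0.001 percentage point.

The annual real rate is (1+5.8%)/(1+1.2%) − 1 = 4.5455%.
Compounded over 6 years: (1 + 0.045455)^6 − 1 ≈ 0.30566.

30.566%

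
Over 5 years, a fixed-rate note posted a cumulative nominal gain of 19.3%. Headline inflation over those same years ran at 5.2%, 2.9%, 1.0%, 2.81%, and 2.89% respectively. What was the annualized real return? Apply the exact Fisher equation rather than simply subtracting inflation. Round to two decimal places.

0.62%

Cumulative inflation factor: 1.052 × 1.029 × 1.010 × 1.0281 × 1.0289 ≈ 1.15654.
Nominal growth factor: 1.19300. Real growth factor = 1.19300 / 1.15654 ≈ 1.03152.
Annualized: 1.03152^(1/5) − 1 ≈ 0.00623.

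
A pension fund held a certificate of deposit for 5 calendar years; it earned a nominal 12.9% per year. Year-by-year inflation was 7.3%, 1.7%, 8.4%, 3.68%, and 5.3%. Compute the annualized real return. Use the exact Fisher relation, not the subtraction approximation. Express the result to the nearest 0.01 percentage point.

7.27%

Cumulative inflation factor: 1.073 × 1.017 × 1.084 × 1.0368 × 1.053 ≈ 1.29144.
Nominal growth factor: 1.83430. Real growth factor = 1.83430 / 1.29144 ≈ 1.42035.
Annualized: 1.42035^(1/5) − 1 ≈ 0.07270.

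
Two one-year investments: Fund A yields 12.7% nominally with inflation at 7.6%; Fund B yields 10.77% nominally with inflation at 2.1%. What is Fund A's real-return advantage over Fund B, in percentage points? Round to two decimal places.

-3.75

Fund A real return: 1.127/1.076 − 1 = 4.740%.
Fund B real return: 1.1077/1.021 − 1 = 8.492%.
Difference: 4.740 − 8.492 = -3.752 pp.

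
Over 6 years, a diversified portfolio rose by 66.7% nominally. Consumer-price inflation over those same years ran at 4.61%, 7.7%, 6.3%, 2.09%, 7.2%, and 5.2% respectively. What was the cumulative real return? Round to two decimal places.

Cumulative inflation factor: 1.0461 × 1.077 × 1.063 × 1.0209 × 1.072 × 1.052 ≈ 1.37885.
Nominal growth factor: 1.66700. Real growth factor = 1.66700 / 1.37885 ≈ 1.20898.
Total real return ≈ 20.8982%.

20.90%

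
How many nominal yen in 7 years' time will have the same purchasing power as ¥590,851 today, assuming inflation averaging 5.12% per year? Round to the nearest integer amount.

Cumulative price-level factor: (1+5.12%)^7 ≈ 1.4183958944.
The nominal amount required is ¥590,851 scaled up by that factor.

¥838,061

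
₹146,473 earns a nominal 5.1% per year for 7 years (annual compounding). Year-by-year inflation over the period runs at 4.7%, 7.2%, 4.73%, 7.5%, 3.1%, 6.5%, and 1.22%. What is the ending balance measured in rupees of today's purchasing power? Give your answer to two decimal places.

Nominal value at maturity: ₹146,473 × (1 + 5.1%)^7 ≈ ₹207,480.17.
Price-level factor over 7 years: 1.047 × 1.072 × 1.0473 × 1.075 × 1.031 × 1.065 × 1.0122 ≈ 1.4044155870.
The maturity value deflated by that factor is the answer in today's purchasing power.

₹147,734.17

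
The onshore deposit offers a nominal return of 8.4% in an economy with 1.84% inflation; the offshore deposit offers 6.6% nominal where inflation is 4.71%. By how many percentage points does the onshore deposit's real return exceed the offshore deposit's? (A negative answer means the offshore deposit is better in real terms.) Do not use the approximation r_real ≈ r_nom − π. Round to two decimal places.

The onshore deposit real return: 1.084/1.0184 − 1 = 6.441%.
The offshore deposit real return: 1.066/1.0471 − 1 = 1.805%.
Difference: 6.441 − 1.805 = 4.636 pp.

4.64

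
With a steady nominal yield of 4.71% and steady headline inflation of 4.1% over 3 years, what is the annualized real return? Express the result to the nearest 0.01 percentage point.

0.59%

With constant rates the annual real return is the same each year: (1+4.71%)/(1+4.1%) − 1 = 0.00586.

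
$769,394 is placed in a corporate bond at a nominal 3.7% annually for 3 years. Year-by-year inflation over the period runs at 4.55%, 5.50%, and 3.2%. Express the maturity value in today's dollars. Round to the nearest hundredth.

Nominal value at maturity: $769,394 × (1 + 3.7%)^3 ≈ $857,995.61.
Price-level factor over 3 years: 1.0455 × 1.0550 × 1.032 = 1.13829858.
Dividing the nominal maturity value by the price-level factor gives the value in today's money.

$753,752.68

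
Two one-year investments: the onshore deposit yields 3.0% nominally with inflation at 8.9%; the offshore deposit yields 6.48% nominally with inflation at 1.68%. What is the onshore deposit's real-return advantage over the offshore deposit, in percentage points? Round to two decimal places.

The onshore deposit real return: 1.030/1.089 − 1 = -5.418%.
The offshore deposit real return: 1.0648/1.0168 − 1 = 4.721%.
Difference: -5.418 − 4.721 = -10.139 pp.

-10.14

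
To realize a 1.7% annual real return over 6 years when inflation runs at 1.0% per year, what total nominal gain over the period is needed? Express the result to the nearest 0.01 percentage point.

17.45%

Required annual nominal rate: (1+1.7%)(1+1.0%) − 1 = 2.717%.
Cumulative over 6 years: (1 + 0.02717)^6 − 1 ≈ 0.17450.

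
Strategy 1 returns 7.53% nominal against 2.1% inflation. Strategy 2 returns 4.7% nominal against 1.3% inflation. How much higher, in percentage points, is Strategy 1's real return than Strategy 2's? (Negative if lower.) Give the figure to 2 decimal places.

1.96

Strategy 1 real return: 1.0753/1.021 − 1 = 5.318%.
Strategy 2 real return: 1.047/1.013 − 1 = 3.356%.
Difference: 5.318 − 3.356 = 1.962 pp.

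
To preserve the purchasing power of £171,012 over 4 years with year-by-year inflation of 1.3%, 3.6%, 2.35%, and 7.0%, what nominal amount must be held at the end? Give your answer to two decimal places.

£196,547.45

Cumulative price-level factor: 1.013 × 1.036 × 1.0235 × 1.070 ≈ 1.1493196329.
Multiplying £171,012 by the price-level factor gives the future nominal sum.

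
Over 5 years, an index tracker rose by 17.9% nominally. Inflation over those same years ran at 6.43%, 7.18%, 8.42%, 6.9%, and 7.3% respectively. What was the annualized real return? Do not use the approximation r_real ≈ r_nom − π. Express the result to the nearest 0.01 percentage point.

Cumulative inflation factor: 1.0643 × 1.0718 × 1.0842 × 1.069 × 1.073 ≈ 1.41862.
Nominal growth factor: 1.17900. Real growth factor = 1.17900 / 1.41862 ≈ 0.83109.
Annualized: 0.83109^(1/5) − 1 ≈ -0.03633.

-3.63%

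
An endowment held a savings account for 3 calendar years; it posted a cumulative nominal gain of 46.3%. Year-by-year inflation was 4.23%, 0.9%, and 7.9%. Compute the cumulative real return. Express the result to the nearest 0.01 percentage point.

28.93%

Cumulative inflation factor: 1.0423 × 1.009 × 1.079 ≈ 1.13476.
Nominal growth factor: 1.46300. Real growth factor = 1.46300 / 1.13476 ≈ 1.28926.
Total real return ≈ 28.9255%.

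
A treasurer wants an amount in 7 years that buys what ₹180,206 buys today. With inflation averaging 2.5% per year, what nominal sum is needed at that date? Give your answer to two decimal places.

Cumulative price-level factor: (1+2.5%)^7 ≈ 1.1886857537.
Multiplying ₹180,206 by the price-level factor gives the future nominal sum.

₹214,208.30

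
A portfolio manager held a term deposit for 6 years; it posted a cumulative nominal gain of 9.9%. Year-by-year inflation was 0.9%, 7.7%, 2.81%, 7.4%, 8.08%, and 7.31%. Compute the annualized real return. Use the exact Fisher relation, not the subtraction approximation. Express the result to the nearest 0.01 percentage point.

-3.86%

Cumulative inflation factor: 1.009 × 1.077 × 1.0281 × 1.074 × 1.0808 × 1.0731 ≈ 1.39166.
Nominal growth factor: 1.09900. Real growth factor = 1.09900 / 1.39166 ≈ 0.78971.
Annualized: 0.78971^(1/6) − 1 ≈ -0.03858.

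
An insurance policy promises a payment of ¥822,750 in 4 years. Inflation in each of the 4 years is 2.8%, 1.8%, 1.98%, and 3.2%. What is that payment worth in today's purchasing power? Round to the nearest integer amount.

¥747,020

Price-level factor over 4 years: 1.028 × 1.018 × 1.0198 × 1.032 ≈ 1.1013759721.
Purchasing power today: ¥822,750 divided by that factor.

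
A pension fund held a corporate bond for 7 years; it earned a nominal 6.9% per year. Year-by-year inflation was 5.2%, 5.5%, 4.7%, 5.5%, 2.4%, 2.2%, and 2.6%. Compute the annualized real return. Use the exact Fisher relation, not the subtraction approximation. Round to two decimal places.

2.78%

Cumulative inflation factor: 1.052 × 1.055 × 1.047 × 1.055 × 1.024 × 1.022 × 1.026 ≈ 1.31633.
Nominal growth factor: 1.59531. Real growth factor = 1.59531 / 1.31633 ≈ 1.21193.
Annualized: 1.21193^(1/7) − 1 ≈ 0.02784.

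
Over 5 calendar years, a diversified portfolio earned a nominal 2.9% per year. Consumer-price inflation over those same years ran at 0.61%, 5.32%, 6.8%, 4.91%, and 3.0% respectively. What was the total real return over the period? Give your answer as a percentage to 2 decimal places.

-5.66%

Cumulative inflation factor: 1.0061 × 1.0532 × 1.068 × 1.0491 × 1.030 ≈ 1.22286.
Nominal growth factor: 1.15366. Real growth factor = 1.15366 / 1.22286 ≈ 0.94341.
Total real return ≈ -5.6592%.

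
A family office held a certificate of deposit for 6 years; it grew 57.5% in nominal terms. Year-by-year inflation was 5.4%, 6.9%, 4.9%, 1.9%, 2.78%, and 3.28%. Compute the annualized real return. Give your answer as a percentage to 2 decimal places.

Cumulative inflation factor: 1.054 × 1.069 × 1.049 × 1.019 × 1.0278 × 1.0328 ≈ 1.27848.
Nominal growth factor: 1.57500. Real growth factor = 1.57500 / 1.27848 ≈ 1.23193.
Annualized: 1.23193^(1/6) − 1 ≈ 0.03538.

3.54%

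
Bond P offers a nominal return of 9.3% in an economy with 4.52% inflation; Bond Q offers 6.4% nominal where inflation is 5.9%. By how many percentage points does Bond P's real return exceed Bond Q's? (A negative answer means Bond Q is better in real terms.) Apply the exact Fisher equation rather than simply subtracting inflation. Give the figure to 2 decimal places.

Bond P real return: 1.093/1.0452 − 1 = 4.573%.
Bond Q real return: 1.064/1.059 − 1 = 0.472%.
Difference: 4.573 − 0.472 = 4.101 pp.

4.10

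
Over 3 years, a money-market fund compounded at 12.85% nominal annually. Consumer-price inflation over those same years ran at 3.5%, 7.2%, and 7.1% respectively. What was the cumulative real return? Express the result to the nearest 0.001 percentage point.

Cumulative inflation factor: 1.035 × 1.072 × 1.071 ≈ 1.18830.
Nominal growth factor: 1.43716. Real growth factor = 1.43716 / 1.18830 ≈ 1.20943.
Total real return ≈ 20.9428%.

20.943%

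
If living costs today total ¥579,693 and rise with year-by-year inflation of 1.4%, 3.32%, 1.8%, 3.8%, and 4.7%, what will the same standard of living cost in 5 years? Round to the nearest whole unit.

¥671,912

Cumulative price-level factor: 1.014 × 1.0332 × 1.018 × 1.038 × 1.047 ≈ 1.1590820112.
Multiplying ¥579,693 by the price-level factor gives the future nominal sum.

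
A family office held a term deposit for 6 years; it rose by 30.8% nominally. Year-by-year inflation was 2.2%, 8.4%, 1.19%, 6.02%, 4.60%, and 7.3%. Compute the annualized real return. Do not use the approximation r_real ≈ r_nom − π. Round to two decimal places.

-0.33%

Cumulative inflation factor: 1.022 × 1.084 × 1.0119 × 1.0602 × 1.0460 × 1.073 ≈ 1.33394.
Nominal growth factor: 1.30800. Real growth factor = 1.30800 / 1.33394 ≈ 0.98055.
Annualized: 0.98055^(1/6) − 1 ≈ -0.00327.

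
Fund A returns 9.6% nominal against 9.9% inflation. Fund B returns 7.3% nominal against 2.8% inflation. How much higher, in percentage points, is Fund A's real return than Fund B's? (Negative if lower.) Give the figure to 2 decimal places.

Fund A real return: 1.096/1.099 − 1 = -0.273%.
Fund B real return: 1.073/1.028 − 1 = 4.377%.
Difference: -0.273 − 4.377 = -4.650 pp.

-4.65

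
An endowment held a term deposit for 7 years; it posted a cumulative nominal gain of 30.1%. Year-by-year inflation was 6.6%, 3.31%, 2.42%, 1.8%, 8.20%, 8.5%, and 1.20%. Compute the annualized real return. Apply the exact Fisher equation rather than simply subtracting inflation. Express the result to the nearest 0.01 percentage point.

-0.68%

Cumulative inflation factor: 1.066 × 1.0331 × 1.0242 × 1.018 × 1.0820 × 1.085 × 1.0120 ≈ 1.36417.
Nominal growth factor: 1.30100. Real growth factor = 1.30100 / 1.36417 ≈ 0.95369.
Annualized: 0.95369^(1/7) − 1 ≈ -0.00675.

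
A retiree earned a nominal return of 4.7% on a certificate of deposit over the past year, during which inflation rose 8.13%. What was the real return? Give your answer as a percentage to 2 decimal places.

-3.17%

Real return via the Fisher equation: (1 + 4.7%)/(1 + 8.13%) − 1 = 1.047/1.0813 − 1 ≈ -0.03172.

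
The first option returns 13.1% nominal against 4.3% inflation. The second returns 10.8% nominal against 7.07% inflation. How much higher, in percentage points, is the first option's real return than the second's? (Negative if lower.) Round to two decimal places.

The first option real return: 1.131/1.043 − 1 = 8.437%.
The second real return: 1.108/1.0707 − 1 = 3.484%.
Difference: 8.437 − 3.484 = 4.953 pp.

4.95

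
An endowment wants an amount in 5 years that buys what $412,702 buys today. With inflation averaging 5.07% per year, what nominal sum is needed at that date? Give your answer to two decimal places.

$528,482.04

Cumulative price-level factor: (1+5.07%)^5 ≈ 1.2805415105.
Multiplying $412,702 by the price-level factor gives the future nominal sum.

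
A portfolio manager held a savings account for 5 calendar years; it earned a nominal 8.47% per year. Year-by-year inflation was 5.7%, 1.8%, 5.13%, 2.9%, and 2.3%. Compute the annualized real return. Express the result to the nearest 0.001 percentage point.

Cumulative inflation factor: 1.057 × 1.018 × 1.0513 × 1.029 × 1.023 ≈ 1.19080.
Nominal growth factor: 1.50158. Real growth factor = 1.50158 / 1.19080 ≈ 1.26098.
Annualized: 1.26098^(1/5) − 1 ≈ 0.04747.

4.747%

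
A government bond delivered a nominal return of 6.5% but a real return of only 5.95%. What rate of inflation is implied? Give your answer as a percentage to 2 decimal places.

From (1+r_nom) = (1+r_real)(1+π), we get 1+π = (1 + 6.5%)/(1 + 5.95%) = 1.065/1.0595 ≈ 1.00519.
So π ≈ 0.5191%.

0.52%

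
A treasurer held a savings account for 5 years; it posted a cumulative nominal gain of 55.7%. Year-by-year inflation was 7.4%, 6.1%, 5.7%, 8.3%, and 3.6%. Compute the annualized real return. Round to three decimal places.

2.873%

Cumulative inflation factor: 1.074 × 1.061 × 1.057 × 1.083 × 1.036 ≈ 1.35140.
Nominal growth factor: 1.55700. Real growth factor = 1.55700 / 1.35140 ≈ 1.15214.
Annualized: 1.15214^(1/5) − 1 ≈ 0.02873.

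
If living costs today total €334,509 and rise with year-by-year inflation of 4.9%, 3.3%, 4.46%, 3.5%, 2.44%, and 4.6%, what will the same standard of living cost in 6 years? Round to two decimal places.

Cumulative price-level factor: 1.049 × 1.033 × 1.0446 × 1.035 × 1.0244 × 1.046 ≈ 1.2553575398.
The nominal amount required is €334,509 scaled up by that factor.

€419,928.40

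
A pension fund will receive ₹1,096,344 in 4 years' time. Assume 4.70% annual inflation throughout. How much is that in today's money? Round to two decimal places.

₹912,347.15

Price-level factor over 4 years: (1 + 4.70%)^4 ≈ 1.2016741717.
Purchasing power today: ₹1,096,344 divided by that factor.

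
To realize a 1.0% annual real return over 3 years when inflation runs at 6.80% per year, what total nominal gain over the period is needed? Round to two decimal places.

Required annual nominal rate: (1+1.0%)(1+6.80%) − 1 = 7.868%.
Cumulative over 3 years: (1 + 0.07868)^3 − 1 ≈ 0.25510.

25.51%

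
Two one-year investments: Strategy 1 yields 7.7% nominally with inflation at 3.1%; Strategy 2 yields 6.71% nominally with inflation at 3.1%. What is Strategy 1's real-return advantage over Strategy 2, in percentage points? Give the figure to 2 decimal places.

Strategy 1 real return: 1.077/1.031 − 1 = 4.462%.
Strategy 2 real return: 1.0671/1.031 − 1 = 3.501%.
Difference: 4.462 − 3.501 = 0.961 pp.

0.96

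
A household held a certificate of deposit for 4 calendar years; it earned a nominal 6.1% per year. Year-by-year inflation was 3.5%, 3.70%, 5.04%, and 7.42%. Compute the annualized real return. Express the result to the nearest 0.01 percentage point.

1.14%

Cumulative inflation factor: 1.035 × 1.0370 × 1.0504 × 1.0742 ≈ 1.21104.
Nominal growth factor: 1.26725. Real growth factor = 1.26725 / 1.21104 ≈ 1.04641.
Annualized: 1.04641^(1/4) − 1 ≈ 0.01141.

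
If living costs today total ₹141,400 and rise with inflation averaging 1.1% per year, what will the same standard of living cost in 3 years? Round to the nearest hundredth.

₹146,117.72

Cumulative price-level factor: (1+1.1%)^3 = 1.033364331.
The nominal amount required is ₹141,400 scaled up by that factor.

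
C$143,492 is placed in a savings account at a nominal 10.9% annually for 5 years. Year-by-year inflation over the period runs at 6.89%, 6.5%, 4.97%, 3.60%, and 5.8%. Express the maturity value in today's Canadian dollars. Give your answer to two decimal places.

C$183,775.71

Nominal value at maturity: C$143,492 × (1 + 10.9%)^5 ≈ C$240,705.17.
Price-level factor over 5 years: 1.0689 × 1.065 × 1.0497 × 1.0360 × 1.058 ≈ 1.3097768351.
Dividing the nominal maturity value by the price-level factor gives the value in today's money.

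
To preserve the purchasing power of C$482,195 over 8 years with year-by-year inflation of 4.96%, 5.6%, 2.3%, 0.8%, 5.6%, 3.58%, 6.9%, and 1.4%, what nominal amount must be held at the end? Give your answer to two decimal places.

C$653,434.55

Cumulative price-level factor: 1.0496 × 1.056 × 1.023 × 1.008 × 1.056 × 1.0358 × 1.069 × 1.014 ≈ 1.3551251052.
The nominal amount required is C$482,195 scaled up by that factor.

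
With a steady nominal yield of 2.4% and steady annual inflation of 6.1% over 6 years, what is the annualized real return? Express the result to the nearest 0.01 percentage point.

-3.49%

With constant rates the annual real return is the same each year: (1+2.4%)/(1+6.1%) − 1 = -0.03487.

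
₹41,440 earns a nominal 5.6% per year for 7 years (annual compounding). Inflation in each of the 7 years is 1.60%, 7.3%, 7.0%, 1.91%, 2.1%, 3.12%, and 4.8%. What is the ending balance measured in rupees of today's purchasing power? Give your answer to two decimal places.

₹46,264.01

Nominal value at maturity: ₹41,440 × (1 + 5.6%)^7 ≈ ₹60,683.02.
Price-level factor over 7 years: 1.0160 × 1.073 × 1.070 × 1.0191 × 1.021 × 1.0312 × 1.048 ≈ 1.3116680448.
The maturity value deflated by that factor is the answer in today's purchasing power.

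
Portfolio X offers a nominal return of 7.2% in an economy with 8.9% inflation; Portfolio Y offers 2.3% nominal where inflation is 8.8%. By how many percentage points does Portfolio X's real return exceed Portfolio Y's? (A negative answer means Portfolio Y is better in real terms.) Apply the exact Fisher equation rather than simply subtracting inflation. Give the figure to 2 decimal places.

4.41

Portfolio X real return: 1.072/1.089 − 1 = -1.561%.
Portfolio Y real return: 1.023/1.088 − 1 = -5.974%.
Difference: -1.561 − (-5.974) = 4.413 pp.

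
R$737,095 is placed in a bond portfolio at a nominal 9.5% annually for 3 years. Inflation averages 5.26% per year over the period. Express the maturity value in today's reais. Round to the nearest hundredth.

Nominal value at maturity: R$737,095 × (1 + 9.5%)^3 ≈ R$967,755.89.
Price-level factor over 3 years: (1 + 5.26%)^3 ≈ 1.1662458116.
The maturity value deflated by that factor is the answer in today's purchasing power.

R$829,804.39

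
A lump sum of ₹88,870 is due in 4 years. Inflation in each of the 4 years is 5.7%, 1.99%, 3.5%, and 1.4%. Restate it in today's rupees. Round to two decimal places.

₹78,549.66

Price-level factor over 4 years: 1.057 × 1.0199 × 1.035 × 1.014 ≈ 1.1313862175.
Purchasing power today: ₹88,870 divided by that factor.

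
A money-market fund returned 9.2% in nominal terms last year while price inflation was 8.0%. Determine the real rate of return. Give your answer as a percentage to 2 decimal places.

1.11%

Real return via the Fisher equation: (1 + 9.2%)/(1 + 8.0%) − 1 = 1.092/1.080 − 1 ≈ 0.01111.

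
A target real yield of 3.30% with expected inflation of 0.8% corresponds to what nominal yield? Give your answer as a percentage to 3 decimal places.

4.126%

By the Fisher equation, 1 + r_nom = (1 + 3.30%)(1 + 0.8%) = 1.0330 × 1.008 = 1.041264.
So r_nom = 4.1264%.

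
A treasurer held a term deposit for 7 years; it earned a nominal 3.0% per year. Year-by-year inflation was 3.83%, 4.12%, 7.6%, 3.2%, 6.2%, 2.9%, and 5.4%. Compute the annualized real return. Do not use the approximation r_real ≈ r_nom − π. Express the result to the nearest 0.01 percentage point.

-1.66%

Cumulative inflation factor: 1.0383 × 1.0412 × 1.076 × 1.032 × 1.062 × 1.029 × 1.054 ≈ 1.38270.
Nominal growth factor: 1.22987. Real growth factor = 1.22987 / 1.38270 ≈ 0.88947.
Annualized: 0.88947^(1/7) − 1 ≈ -0.01659.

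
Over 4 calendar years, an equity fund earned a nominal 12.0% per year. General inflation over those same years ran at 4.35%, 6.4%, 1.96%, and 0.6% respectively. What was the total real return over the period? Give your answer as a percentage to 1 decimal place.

Cumulative inflation factor: 1.0435 × 1.064 × 1.0196 × 1.006 ≈ 1.13884.
Nominal growth factor: 1.57352. Real growth factor = 1.57352 / 1.13884 ≈ 1.38169.
Total real return ≈ 38.1689%.

38.2%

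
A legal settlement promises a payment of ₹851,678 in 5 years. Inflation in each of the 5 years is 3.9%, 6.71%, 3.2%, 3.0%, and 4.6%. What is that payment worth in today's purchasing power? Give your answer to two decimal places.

Price-level factor over 5 years: 1.039 × 1.0671 × 1.032 × 1.030 × 1.046 ≈ 1.2327337150.
Purchasing power today: ₹851,678 divided by that factor.

₹690,885.62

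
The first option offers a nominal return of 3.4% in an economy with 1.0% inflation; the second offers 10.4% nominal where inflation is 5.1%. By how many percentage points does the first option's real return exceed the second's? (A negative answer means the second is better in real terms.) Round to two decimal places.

The first option real return: 1.034/1.010 − 1 = 2.376%.
The second real return: 1.104/1.051 − 1 = 5.043%.
Difference: 2.376 − 5.043 = -2.667 pp.

-2.67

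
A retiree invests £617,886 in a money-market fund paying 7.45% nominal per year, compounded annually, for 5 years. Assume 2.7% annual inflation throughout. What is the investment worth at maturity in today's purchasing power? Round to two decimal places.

Nominal value at maturity: £617,886 × (1 + 7.45%)^5 ≈ £884,994.26.
Price-level factor over 5 years: (1 + 2.7%)^5 ≈ 1.1424895016.
The maturity value deflated by that factor is the answer in today's purchasing power.

£774,619.16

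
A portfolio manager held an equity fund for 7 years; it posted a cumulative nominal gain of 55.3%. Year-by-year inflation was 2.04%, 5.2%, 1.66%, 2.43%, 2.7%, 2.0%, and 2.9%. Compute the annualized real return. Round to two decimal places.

3.69%

Cumulative inflation factor: 1.0204 × 1.052 × 1.0166 × 1.0243 × 1.027 × 1.020 × 1.029 ≈ 1.20490.
Nominal growth factor: 1.55300. Real growth factor = 1.55300 / 1.20490 ≈ 1.28891.
Annualized: 1.28891^(1/7) − 1 ≈ 0.03692.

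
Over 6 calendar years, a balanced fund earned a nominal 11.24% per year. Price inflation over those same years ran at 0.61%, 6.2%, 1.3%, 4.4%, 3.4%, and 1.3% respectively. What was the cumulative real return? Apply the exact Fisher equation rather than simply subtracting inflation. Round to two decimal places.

60.09%

Cumulative inflation factor: 1.0061 × 1.062 × 1.013 × 1.044 × 1.034 × 1.013 ≈ 1.18360.
Nominal growth factor: 1.89481. Real growth factor = 1.89481 / 1.18360 ≈ 1.60089.
Total real return ≈ 60.0886%.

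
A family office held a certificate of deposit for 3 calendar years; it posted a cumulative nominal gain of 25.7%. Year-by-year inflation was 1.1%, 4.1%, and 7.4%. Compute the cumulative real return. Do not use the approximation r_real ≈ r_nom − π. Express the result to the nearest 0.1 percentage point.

Cumulative inflation factor: 1.011 × 1.041 × 1.074 ≈ 1.13033.
Nominal growth factor: 1.25700. Real growth factor = 1.25700 / 1.13033 ≈ 1.11206.
Total real return ≈ 11.2062%.

11.2%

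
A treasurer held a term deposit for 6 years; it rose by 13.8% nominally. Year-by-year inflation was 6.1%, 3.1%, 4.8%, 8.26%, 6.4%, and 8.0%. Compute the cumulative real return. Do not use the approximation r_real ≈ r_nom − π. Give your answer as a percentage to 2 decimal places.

Cumulative inflation factor: 1.061 × 1.031 × 1.048 × 1.0826 × 1.064 × 1.080 ≈ 1.42616.
Nominal growth factor: 1.13800. Real growth factor = 1.13800 / 1.42616 ≈ 0.79795.
Total real return ≈ -20.2054%.

-20.21%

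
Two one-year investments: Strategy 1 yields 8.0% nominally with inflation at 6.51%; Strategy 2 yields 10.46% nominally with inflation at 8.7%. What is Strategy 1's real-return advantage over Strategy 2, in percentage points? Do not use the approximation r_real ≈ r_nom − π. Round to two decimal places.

Strategy 1 real return: 1.080/1.0651 − 1 = 1.399%.
Strategy 2 real return: 1.1046/1.087 − 1 = 1.619%.
Difference: 1.399 − 1.619 = -0.220 pp.

-0.22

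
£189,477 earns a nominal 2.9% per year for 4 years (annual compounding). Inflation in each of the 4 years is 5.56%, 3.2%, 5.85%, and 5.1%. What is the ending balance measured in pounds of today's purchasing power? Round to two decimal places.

£175,285.24

Nominal value at maturity: £189,477 × (1 + 2.9%)^4 ≈ £212,431.05.
Price-level factor over 4 years: 1.0556 × 1.032 × 1.0585 × 1.051 ≈ 1.2119163852.
Dividing the nominal maturity value by the price-level factor gives the value in today's money.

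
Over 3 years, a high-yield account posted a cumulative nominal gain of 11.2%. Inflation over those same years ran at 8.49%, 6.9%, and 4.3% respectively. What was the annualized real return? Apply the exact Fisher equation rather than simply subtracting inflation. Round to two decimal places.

Cumulative inflation factor: 1.0849 × 1.069 × 1.043 ≈ 1.20963.
Nominal growth factor: 1.11200. Real growth factor = 1.11200 / 1.20963 ≈ 0.91929.
Annualized: 0.91929^(1/3) − 1 ≈ -0.02766.

-2.77%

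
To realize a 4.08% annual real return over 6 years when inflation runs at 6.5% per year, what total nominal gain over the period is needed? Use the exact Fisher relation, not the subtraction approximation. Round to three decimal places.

85.482%

Required annual nominal rate: (1+4.08%)(1+6.5%) − 1 = 10.8452%.
Cumulative over 6 years: (1 + 0.108452)^6 − 1 ≈ 0.85482.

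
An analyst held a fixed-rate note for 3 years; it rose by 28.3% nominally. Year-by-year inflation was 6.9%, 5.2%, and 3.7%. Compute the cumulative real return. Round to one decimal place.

Cumulative inflation factor: 1.069 × 1.052 × 1.037 ≈ 1.16620.
Nominal growth factor: 1.28300. Real growth factor = 1.28300 / 1.16620 ≈ 1.10016.
Total real return ≈ 10.0156%.

10.0%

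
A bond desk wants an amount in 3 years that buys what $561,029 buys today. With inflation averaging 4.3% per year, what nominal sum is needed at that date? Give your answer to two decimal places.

$636,558.37

Cumulative price-level factor: (1+4.3%)^3 = 1.134626507.
The nominal amount required is $561,029 scaled up by that factor.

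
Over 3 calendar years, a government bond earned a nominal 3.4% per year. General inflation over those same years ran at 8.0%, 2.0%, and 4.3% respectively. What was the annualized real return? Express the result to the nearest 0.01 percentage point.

Cumulative inflation factor: 1.080 × 1.020 × 1.043 ≈ 1.14897.
Nominal growth factor: 1.10551. Real growth factor = 1.10551 / 1.14897 ≈ 0.96217.
Annualized: 0.96217^(1/3) − 1 ≈ -0.01277.

-1.28%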